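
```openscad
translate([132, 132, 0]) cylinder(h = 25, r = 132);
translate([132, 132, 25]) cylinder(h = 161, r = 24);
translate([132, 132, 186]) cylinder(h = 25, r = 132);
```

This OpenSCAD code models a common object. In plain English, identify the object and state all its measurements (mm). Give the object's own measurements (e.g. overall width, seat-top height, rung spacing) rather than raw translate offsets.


A spool: two coaxial disc flanges of radius 132 mm and thickness 25 mm, joined by a core cylinder of radius 24 mm and height 161 mm. The lower flange rests on z = 0 and the three cylinders share a vertical axis.


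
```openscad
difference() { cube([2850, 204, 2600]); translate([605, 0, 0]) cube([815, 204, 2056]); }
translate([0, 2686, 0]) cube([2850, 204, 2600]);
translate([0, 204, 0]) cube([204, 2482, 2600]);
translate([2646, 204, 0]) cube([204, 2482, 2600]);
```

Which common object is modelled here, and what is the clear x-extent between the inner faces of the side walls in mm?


A single room. The interior width is 2442 mm.

Four walls enclosing a rectangle with a door in the front wall — a room. Outside width 2850 minus two 204 mm walls gives 2442 mm.


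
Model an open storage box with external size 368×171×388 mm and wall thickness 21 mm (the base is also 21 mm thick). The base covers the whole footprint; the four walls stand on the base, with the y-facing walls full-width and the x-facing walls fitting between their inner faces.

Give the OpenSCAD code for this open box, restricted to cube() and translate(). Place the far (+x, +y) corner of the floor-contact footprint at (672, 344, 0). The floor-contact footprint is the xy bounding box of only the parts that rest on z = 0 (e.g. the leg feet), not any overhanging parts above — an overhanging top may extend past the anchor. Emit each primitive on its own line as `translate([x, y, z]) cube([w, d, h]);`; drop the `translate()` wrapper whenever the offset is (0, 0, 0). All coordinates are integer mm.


translate([304, 173, 0]) cube([368, 171, 21]);
translate([304, 173, 21]) cube([368, 21, 367]);
translate([304, 323, 21]) cube([368, 21, 367]);
translate([304, 194, 21]) cube([21, 129, 367]);
translate([651, 194, 21]) cube([21, 129, 367]);


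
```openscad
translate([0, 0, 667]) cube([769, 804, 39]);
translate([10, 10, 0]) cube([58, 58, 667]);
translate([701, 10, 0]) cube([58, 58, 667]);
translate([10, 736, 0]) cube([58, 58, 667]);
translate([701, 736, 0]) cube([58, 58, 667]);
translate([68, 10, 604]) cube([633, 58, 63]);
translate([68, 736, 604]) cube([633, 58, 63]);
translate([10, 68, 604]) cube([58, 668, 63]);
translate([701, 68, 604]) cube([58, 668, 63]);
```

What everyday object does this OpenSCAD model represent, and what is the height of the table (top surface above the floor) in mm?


A table. The table height is 706 mm.

A 769×804×39 slab sits at z = 667 on four 58 mm square posts — a table. The top surface is at 667 + 39 = 706 mm.


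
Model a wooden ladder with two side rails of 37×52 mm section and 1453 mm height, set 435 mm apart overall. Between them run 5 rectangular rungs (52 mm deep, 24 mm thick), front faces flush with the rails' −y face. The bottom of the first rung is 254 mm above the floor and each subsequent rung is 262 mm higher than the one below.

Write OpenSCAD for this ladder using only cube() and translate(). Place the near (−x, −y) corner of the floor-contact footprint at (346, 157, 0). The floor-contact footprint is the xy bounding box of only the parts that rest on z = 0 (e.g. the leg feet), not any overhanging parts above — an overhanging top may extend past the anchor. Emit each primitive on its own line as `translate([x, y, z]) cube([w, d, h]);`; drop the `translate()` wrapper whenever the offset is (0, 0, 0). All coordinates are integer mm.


translate([346, 157, 0]) cube([37, 52, 1453]);
translate([744, 157, 0]) cube([37, 52, 1453]);
translate([383, 157, 254]) cube([361, 52, 24]);
translate([383, 157, 516]) cube([361, 52, 24]);
translate([383, 157, 778]) cube([361, 52, 24]);
translate([383, 157, 1040]) cube([361, 52, 24]);
translate([383, 157, 1302]) cube([361, 52, 24]);


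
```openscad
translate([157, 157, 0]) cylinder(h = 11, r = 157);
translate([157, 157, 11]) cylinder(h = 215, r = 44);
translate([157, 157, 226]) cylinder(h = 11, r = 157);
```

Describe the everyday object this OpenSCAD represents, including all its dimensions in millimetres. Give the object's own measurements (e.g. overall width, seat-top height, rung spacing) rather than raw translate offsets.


A spool: two coaxial disc flanges of radius 157 mm and thickness 11 mm, joined by a core cylinder of radius 44 mm and height 215 mm. The lower flange rests on z = 0 and the three cylinders share a vertical axis.


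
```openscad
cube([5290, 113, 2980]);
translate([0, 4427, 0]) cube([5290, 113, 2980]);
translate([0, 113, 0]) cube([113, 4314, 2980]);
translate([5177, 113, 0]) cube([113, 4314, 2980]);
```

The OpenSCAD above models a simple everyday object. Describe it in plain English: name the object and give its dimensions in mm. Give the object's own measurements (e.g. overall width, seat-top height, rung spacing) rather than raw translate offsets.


The wall frame of a small rectangular building: four walls, each 2980 mm tall and 113 mm thick, enclosing a footprint 5290 mm (x) by 4540 mm (y) outside-to-outside, with no floor or roof. The front and back walls (the −y and +y sides) span the full width; the two side walls fit between them.


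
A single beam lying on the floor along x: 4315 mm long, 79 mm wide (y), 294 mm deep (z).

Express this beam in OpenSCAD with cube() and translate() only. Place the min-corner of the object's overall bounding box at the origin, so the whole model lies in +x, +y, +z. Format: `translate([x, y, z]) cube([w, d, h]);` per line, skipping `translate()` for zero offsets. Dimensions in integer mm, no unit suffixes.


cube([4315, 79, 294]);


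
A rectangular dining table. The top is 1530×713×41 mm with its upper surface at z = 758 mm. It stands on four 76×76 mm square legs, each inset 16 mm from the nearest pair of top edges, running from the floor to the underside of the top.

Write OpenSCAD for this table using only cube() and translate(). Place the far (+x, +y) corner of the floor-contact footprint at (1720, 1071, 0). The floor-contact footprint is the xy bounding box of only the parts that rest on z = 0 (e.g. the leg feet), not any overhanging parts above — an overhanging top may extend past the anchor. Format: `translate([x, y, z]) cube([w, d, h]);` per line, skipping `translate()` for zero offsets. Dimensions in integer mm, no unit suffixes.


translate([206, 374, 717]) cube([1530, 713, 41]);
translate([222, 390, 0]) cube([76, 76, 717]);
translate([1644, 390, 0]) cube([76, 76, 717]);
translate([222, 995, 0]) cube([76, 76, 717]);
translate([1644, 995, 0]) cube([76, 76, 717]);


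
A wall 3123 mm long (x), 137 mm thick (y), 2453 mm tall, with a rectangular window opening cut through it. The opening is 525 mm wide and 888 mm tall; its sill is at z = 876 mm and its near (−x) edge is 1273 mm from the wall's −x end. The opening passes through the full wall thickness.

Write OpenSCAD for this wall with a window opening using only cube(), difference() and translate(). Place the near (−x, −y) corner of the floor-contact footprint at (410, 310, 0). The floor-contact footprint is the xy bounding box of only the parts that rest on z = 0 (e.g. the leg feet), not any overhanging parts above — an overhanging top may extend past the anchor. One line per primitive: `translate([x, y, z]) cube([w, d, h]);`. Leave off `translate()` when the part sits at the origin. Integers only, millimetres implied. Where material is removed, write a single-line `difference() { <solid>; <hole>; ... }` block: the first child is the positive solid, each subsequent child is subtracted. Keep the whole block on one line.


difference() { translate([410, 310, 0]) cube([3123, 137, 2453]); translate([1683, 310, 876]) cube([525, 137, 888]); }


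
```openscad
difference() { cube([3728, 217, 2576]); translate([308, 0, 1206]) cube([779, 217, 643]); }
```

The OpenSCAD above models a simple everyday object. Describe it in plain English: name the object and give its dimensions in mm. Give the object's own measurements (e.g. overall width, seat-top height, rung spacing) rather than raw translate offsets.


A wall 3728 mm long (x), 217 mm thick (y), 2576 mm tall, with a rectangular window opening cut through it. The opening is 779 mm wide and 643 mm tall; its sill is at z = 1206 mm and its near (−x) edge is 308 mm from the wall's −x end. The opening passes through the full wall thickness.


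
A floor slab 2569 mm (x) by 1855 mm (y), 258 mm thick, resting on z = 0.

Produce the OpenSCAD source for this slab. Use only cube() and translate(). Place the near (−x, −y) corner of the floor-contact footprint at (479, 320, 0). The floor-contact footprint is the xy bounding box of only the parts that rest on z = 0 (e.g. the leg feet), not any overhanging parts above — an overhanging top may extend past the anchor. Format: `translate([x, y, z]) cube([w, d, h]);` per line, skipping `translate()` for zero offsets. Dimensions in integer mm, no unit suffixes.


translate([479, 320, 0]) cube([2569, 1855, 258]);


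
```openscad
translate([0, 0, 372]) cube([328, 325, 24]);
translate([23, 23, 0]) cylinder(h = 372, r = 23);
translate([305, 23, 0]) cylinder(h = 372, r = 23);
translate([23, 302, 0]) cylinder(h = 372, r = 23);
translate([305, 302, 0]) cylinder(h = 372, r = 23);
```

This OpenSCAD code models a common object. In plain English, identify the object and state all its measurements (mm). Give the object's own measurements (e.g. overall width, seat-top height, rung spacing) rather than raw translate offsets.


A four-legged stool. The seat is a 328×325×24 mm slab whose top surface is at z = 396 mm; four round legs, each 46 mm in diameter, run from the floor (z = 0) to the underside of the seat, each leg's axis is inset half a diameter from the nearest pair of seat edges (so the leg's bounding box is flush with the corner).


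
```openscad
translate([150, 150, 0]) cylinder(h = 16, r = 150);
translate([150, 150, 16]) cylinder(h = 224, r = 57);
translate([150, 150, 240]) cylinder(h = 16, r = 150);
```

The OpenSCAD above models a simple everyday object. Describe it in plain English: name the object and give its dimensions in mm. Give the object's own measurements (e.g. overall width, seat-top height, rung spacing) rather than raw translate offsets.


A spool: two coaxial disc flanges of radius 150 mm and thickness 16 mm, joined by a core cylinder of radius 57 mm and height 224 mm. The lower flange rests on z = 0 and the three cylinders share a vertical axis.


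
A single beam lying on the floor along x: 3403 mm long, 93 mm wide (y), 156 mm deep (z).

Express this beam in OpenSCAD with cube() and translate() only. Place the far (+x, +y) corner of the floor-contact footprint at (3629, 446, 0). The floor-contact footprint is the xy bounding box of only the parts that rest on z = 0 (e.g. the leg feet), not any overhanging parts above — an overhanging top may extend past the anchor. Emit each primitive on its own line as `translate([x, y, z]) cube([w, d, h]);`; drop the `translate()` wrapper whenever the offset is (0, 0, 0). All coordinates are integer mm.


translate([226, 353, 0]) cube([3403, 93, 156]);


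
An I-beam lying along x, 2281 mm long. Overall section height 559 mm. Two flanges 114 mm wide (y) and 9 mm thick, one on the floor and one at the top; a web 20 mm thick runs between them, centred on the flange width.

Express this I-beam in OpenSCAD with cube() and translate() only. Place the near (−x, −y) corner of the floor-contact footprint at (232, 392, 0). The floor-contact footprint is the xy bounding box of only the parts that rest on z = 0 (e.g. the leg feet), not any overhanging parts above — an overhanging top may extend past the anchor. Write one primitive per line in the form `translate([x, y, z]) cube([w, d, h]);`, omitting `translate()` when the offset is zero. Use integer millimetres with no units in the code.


translate([232, 392, 0]) cube([2281, 114, 9]);
translate([232, 439, 9]) cube([2281, 20, 541]);
translate([232, 392, 550]) cube([2281, 114, 9]);


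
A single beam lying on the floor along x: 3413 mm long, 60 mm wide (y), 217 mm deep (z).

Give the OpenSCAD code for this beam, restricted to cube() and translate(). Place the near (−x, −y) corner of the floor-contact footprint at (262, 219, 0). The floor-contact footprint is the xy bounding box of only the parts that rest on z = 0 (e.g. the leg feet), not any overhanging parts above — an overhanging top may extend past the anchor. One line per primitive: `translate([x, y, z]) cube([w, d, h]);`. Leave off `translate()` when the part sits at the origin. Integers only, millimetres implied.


translate([262, 219, 0]) cube([3413, 60, 217]);


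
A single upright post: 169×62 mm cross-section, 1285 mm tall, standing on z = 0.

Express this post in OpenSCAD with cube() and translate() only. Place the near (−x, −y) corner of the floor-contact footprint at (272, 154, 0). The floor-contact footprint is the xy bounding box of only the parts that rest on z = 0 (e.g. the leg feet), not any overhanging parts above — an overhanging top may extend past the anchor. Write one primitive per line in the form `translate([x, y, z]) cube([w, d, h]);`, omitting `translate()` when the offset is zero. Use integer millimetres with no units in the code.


translate([272, 154, 0]) cube([169, 62, 1285]);


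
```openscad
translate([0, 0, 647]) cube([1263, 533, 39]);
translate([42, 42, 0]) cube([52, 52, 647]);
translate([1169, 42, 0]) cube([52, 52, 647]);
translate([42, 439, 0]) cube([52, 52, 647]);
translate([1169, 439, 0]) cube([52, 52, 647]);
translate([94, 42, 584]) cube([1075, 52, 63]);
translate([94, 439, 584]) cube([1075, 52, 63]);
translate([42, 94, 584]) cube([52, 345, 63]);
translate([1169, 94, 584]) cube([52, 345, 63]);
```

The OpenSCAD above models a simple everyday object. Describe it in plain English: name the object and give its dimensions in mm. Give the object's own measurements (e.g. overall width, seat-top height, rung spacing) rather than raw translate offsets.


A rectangular dining table. The top is 1263×533×39 mm with its upper surface at z = 686 mm. It stands on four 52×52 mm square legs, each inset 42 mm from the nearest pair of top edges, running from the floor to the underside of the top. Four apron rails, 52 mm thick and 63 mm tall, run between adjacent legs with their top edges flush with the underside of the top and their outer faces flush with the legs' outer faces.


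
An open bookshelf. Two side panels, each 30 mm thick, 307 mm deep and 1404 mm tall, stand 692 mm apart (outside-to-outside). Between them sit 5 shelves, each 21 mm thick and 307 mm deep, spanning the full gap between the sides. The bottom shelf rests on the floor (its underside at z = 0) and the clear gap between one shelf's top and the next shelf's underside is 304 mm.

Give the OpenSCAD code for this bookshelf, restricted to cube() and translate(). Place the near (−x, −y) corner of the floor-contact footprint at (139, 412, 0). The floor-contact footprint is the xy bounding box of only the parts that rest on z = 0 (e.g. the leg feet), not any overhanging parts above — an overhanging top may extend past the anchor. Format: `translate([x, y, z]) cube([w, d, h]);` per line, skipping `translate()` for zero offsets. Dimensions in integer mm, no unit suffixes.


translate([139, 412, 0]) cube([30, 307, 1404]);
translate([801, 412, 0]) cube([30, 307, 1404]);
translate([169, 412, 0]) cube([632, 307, 21]);
translate([169, 412, 325]) cube([632, 307, 21]);
translate([169, 412, 650]) cube([632, 307, 21]);
translate([169, 412, 975]) cube([632, 307, 21]);
translate([169, 412, 1300]) cube([632, 307, 21]);


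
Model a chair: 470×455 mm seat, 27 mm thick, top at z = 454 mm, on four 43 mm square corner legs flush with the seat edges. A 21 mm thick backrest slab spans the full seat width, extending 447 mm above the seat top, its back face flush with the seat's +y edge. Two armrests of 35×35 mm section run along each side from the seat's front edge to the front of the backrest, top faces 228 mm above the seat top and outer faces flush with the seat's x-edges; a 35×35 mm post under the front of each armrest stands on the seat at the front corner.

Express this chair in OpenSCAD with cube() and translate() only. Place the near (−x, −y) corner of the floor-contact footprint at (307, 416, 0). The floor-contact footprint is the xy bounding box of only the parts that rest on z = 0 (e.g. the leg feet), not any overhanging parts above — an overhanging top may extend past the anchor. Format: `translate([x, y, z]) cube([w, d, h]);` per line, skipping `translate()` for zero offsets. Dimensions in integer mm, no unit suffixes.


// leg_h = 454 - 27 = 427
// arm post h = 228 - 35 = 193
translate([307, 416, 427]) cube([470, 455, 27]);
translate([307, 416, 0]) cube([43, 43, 427]);
translate([734, 416, 0]) cube([43, 43, 427]);
translate([307, 828, 0]) cube([43, 43, 427]);
translate([734, 828, 0]) cube([43, 43, 427]);
translate([307, 850, 454]) cube([470, 21, 447]);
translate([307, 416, 647]) cube([35, 434, 35]);
translate([742, 416, 647]) cube([35, 434, 35]);
translate([307, 416, 454]) cube([35, 35, 193]);
translate([742, 416, 454]) cube([35, 35, 193]);


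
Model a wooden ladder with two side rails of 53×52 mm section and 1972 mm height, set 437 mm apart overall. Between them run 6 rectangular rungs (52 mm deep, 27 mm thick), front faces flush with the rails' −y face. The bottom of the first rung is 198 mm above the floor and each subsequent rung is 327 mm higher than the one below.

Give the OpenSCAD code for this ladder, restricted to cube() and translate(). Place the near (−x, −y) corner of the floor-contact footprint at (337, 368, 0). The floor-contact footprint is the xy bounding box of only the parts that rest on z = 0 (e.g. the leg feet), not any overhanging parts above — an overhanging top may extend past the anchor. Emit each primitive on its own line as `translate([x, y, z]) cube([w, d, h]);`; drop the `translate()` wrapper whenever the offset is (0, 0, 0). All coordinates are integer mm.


translate([337, 368, 0]) cube([53, 52, 1972]);
translate([721, 368, 0]) cube([53, 52, 1972]);
translate([390, 368, 198]) cube([331, 52, 27]);
translate([390, 368, 525]) cube([331, 52, 27]);
translate([390, 368, 852]) cube([331, 52, 27]);
translate([390, 368, 1179]) cube([331, 52, 27]);
translate([390, 368, 1506]) cube([331, 52, 27]);
translate([390, 368, 1833]) cube([331, 52, 27]);


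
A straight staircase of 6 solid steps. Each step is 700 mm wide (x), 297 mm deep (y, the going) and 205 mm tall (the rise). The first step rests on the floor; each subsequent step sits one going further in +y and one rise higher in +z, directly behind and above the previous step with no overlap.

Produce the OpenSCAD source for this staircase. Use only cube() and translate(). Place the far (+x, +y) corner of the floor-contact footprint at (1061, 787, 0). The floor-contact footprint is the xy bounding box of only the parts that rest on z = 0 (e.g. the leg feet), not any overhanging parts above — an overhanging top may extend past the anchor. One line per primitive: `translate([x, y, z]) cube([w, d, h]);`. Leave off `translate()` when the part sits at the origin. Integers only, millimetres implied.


translate([361, 490, 0]) cube([700, 297, 205]);
translate([361, 787, 205]) cube([700, 297, 205]);
translate([361, 1084, 410]) cube([700, 297, 205]);
translate([361, 1381, 615]) cube([700, 297, 205]);
translate([361, 1678, 820]) cube([700, 297, 205]);
translate([361, 1975, 1025]) cube([700, 297, 205]);


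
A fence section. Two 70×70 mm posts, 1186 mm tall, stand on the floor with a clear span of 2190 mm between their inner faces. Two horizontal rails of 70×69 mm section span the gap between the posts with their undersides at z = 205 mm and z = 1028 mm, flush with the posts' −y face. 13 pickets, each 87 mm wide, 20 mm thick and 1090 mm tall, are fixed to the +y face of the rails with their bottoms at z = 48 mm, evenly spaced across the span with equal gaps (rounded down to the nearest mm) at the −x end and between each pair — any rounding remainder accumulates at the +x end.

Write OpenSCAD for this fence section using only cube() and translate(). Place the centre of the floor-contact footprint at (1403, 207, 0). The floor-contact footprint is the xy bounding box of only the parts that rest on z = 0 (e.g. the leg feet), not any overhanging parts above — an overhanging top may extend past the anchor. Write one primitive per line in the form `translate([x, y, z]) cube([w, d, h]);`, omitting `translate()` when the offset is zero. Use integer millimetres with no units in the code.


translate([238, 172, 0]) cube([70, 70, 1186]);
translate([2498, 172, 0]) cube([70, 70, 1186]);
translate([308, 172, 205]) cube([2190, 70, 69]);
translate([308, 172, 1028]) cube([2190, 70, 69]);
translate([383, 242, 48]) cube([87, 20, 1090]);
translate([545, 242, 48]) cube([87, 20, 1090]);
translate([707, 242, 48]) cube([87, 20, 1090]);
translate([869, 242, 48]) cube([87, 20, 1090]);
translate([1031, 242, 48]) cube([87, 20, 1090]);
translate([1193, 242, 48]) cube([87, 20, 1090]);
translate([1355, 242, 48]) cube([87, 20, 1090]);
translate([1517, 242, 48]) cube([87, 20, 1090]);
translate([1679, 242, 48]) cube([87, 20, 1090]);
translate([1841, 242, 48]) cube([87, 20, 1090]);
translate([2003, 242, 48]) cube([87, 20, 1090]);
translate([2165, 242, 48]) cube([87, 20, 1090]);
translate([2327, 242, 48]) cube([87, 20, 1090]);


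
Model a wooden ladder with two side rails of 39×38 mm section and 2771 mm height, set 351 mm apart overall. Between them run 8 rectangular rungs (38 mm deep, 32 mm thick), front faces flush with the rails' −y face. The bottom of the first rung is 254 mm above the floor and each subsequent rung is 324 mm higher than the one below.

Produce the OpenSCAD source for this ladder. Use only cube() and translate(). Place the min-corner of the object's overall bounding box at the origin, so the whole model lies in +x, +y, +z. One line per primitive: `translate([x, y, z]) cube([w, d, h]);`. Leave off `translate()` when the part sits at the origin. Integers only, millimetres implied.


cube([39, 38, 2771]);
translate([312, 0, 0]) cube([39, 38, 2771]);
translate([39, 0, 254]) cube([273, 38, 32]);
translate([39, 0, 578]) cube([273, 38, 32]);
translate([39, 0, 902]) cube([273, 38, 32]);
translate([39, 0, 1226]) cube([273, 38, 32]);
translate([39, 0, 1550]) cube([273, 38, 32]);
translate([39, 0, 1874]) cube([273, 38, 32]);
translate([39, 0, 2198]) cube([273, 38, 32]);
translate([39, 0, 2522]) cube([273, 38, 32]);


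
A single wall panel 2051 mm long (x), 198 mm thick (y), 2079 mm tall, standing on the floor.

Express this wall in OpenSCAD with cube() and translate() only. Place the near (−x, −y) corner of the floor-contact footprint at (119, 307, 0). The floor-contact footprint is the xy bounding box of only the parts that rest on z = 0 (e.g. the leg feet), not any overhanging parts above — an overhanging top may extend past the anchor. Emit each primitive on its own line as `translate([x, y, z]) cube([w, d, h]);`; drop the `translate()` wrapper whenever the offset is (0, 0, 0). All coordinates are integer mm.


translate([119, 307, 0]) cube([2051, 198, 2079]);


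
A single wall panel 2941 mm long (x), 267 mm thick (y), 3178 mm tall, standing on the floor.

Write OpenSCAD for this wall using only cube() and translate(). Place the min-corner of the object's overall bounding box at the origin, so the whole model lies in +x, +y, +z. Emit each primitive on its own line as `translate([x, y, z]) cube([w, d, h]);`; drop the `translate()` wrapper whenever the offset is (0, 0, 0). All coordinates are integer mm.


cube([2941, 267, 3178]);


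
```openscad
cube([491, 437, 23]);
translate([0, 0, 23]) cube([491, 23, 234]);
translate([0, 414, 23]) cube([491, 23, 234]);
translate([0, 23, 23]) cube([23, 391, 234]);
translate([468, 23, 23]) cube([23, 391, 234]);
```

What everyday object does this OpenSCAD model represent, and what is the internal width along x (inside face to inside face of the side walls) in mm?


An open box. The internal width is 445 mm.

A 491×437 base slab with four walls standing on it — an open box. The base is 491 mm wide and the walls are 23 mm thick, so the internal width is 491 − 2 × 23 = 445 mm.


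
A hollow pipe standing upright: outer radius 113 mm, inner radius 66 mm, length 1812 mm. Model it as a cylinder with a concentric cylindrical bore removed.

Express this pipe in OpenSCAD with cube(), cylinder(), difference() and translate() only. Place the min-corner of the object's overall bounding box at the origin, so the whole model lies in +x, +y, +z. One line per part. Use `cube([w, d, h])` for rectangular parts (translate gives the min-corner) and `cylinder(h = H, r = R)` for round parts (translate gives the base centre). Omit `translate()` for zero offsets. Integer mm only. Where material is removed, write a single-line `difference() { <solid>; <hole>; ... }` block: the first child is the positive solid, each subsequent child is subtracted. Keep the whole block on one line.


difference() { translate([113, 113, 0]) cylinder(h = 1812, r = 113); translate([113, 113, 0]) cylinder(h = 1812, r = 66); }


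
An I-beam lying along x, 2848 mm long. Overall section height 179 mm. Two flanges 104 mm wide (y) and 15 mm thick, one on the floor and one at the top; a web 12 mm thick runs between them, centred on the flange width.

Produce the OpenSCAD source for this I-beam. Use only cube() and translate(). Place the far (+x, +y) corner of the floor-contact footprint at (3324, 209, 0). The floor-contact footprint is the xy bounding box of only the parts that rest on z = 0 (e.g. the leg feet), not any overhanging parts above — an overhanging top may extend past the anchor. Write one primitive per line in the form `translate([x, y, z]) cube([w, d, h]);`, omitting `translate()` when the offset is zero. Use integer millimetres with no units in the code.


translate([476, 105, 0]) cube([2848, 104, 15]);
translate([476, 151, 15]) cube([2848, 12, 149]);
translate([476, 105, 164]) cube([2848, 104, 15]);


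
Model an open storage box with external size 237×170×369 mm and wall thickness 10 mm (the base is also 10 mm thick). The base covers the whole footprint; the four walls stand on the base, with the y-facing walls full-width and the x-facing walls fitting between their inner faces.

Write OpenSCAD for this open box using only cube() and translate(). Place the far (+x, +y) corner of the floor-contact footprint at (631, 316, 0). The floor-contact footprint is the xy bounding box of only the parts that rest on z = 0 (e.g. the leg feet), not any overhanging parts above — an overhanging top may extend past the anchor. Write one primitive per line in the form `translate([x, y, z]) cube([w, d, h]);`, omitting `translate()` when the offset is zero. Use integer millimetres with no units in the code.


translate([394, 146, 0]) cube([237, 170, 10]);
translate([394, 146, 10]) cube([237, 10, 359]);
translate([394, 306, 10]) cube([237, 10, 359]);
translate([394, 156, 10]) cube([10, 150, 359]);
translate([621, 156, 10]) cube([10, 150, 359]);


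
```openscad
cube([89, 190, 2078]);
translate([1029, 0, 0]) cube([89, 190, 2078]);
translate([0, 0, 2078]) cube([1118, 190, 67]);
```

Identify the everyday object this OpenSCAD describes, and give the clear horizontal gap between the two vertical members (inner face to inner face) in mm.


A door frame. The clear opening width is 940 mm.

Two 2078 mm tall posts with a header on top — a door frame. The left jamb is 89 mm wide at x = 0; the right jamb starts at x = 1029. The clear opening is 1029 − 89 = 940 mm.


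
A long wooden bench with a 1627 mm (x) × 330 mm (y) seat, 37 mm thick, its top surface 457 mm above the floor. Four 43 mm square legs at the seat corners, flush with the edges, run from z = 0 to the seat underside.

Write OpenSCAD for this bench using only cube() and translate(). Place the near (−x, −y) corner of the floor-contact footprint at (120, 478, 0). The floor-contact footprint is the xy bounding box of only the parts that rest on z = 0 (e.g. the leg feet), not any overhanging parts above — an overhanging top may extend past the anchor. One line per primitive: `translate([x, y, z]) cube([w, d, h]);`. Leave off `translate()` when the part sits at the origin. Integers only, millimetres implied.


// leg_h = 457 − 37 = 420
translate([120, 478, 420]) cube([1627, 330, 37]);
translate([120, 478, 0]) cube([43, 43, 420]);
translate([120, 765, 0]) cube([43, 43, 420]);
translate([1704, 478, 0]) cube([43, 43, 420]);
translate([1704, 765, 0]) cube([43, 43, 420]);


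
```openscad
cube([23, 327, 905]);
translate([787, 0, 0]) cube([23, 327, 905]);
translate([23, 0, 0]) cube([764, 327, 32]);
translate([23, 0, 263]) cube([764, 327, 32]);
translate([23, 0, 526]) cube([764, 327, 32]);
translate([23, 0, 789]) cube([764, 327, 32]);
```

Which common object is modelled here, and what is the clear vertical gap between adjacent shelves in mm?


A bookshelf. The clear shelf gap is 231 mm.

Two tall side panels with 4 horizontal boards between them — a bookshelf. The first two shelf undersides are at z = 0 and z = 263; with shelf thickness 32, the clear gap is 263 − 0 − 32 = 231 mm.


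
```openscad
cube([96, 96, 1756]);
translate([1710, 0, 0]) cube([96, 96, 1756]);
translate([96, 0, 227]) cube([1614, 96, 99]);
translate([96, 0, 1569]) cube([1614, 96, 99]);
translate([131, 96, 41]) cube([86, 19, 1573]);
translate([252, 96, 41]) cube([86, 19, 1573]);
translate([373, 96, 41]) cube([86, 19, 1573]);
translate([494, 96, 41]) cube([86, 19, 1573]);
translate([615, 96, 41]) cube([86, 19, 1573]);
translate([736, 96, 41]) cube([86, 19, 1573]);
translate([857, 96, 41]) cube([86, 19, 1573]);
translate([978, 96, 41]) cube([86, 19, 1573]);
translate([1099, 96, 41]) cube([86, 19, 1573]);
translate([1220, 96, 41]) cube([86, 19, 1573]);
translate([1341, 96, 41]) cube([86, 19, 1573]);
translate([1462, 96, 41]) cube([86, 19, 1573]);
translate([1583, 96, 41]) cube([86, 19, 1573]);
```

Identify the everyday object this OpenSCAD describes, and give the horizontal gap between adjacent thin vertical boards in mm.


A fence section. The picket gap is 35 mm.

Two posts, two rails, 13 pickets — a fence section. Span 1614 mm holds 13 pickets of 86 mm with 14 equal gaps: ⌊(1614 − 13·86) / 14⌋ = 35 mm.


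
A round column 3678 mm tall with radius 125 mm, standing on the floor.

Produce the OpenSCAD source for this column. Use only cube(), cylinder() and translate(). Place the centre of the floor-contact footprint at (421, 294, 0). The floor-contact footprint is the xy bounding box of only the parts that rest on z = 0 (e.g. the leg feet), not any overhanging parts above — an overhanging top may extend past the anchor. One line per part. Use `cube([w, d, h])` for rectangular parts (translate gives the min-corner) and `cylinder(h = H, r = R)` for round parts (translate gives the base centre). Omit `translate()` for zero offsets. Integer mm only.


translate([421, 294, 0]) cylinder(h = 3678, r = 125);


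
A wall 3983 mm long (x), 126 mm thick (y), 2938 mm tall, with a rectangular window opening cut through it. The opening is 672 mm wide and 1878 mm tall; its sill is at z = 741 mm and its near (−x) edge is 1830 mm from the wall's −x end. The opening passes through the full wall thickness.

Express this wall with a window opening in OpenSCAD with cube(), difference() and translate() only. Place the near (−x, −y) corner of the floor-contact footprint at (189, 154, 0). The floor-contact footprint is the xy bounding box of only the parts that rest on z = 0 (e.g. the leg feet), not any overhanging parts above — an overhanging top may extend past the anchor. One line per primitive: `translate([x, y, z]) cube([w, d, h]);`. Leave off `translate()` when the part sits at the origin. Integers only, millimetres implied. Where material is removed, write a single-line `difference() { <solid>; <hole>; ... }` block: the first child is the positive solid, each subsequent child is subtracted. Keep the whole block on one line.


difference() { translate([189, 154, 0]) cube([3983, 126, 2938]); translate([2019, 154, 741]) cube([672, 126, 1878]); }


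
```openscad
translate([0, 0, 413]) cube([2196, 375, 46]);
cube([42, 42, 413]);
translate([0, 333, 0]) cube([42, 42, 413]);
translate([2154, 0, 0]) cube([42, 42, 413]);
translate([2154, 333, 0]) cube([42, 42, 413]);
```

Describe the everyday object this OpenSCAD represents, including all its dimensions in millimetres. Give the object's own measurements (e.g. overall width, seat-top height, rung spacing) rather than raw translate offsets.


A bench: a 2196×375 mm seat slab, 46 mm thick, top at z = 459 mm, on four 42×42 mm square legs flush with the seat corners and standing on z = 0.


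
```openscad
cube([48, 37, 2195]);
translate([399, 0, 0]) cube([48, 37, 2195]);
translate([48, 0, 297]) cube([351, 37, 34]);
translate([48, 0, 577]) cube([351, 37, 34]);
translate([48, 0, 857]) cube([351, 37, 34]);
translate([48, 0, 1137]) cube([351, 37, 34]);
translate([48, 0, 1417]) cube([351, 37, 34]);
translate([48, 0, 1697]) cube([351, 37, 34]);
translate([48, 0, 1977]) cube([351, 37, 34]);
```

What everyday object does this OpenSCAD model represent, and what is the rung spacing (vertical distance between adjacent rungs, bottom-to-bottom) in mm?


A ladder. The rung spacing is 280 mm.

Two tall 48×37 posts with 7 short bars between them — a ladder. Adjacent rungs sit at z = 297 and z = 577, so the spacing is 577 − 297 = 280 mm.


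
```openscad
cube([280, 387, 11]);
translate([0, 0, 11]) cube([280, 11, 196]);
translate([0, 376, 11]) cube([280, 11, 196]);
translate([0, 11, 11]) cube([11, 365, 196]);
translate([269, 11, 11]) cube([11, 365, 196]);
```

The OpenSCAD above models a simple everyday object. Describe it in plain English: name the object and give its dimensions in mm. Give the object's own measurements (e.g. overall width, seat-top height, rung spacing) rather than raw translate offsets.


An open-topped rectangular box: outside dimensions 280×387×207 mm, with a uniform wall and base thickness of 11 mm. The base is a full 280×387 slab on the floor; four walls sit on top of the base. The front and back walls (the −y and +y sides) span the full width; the two side walls fit between them.


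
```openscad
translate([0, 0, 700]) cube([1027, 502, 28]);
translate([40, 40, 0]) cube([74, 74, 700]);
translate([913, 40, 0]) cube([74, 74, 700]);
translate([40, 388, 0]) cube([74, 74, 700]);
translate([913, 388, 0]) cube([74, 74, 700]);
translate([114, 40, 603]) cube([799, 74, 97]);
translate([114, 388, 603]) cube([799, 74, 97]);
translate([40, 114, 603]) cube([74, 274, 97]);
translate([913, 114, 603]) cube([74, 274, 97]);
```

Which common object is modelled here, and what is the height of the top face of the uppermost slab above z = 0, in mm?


A table. The table height is 728 mm.

A 1027×502×28 slab sits at z = 700 on four 74 mm square posts — a table. The top surface is at 700 + 28 = 728 mm.


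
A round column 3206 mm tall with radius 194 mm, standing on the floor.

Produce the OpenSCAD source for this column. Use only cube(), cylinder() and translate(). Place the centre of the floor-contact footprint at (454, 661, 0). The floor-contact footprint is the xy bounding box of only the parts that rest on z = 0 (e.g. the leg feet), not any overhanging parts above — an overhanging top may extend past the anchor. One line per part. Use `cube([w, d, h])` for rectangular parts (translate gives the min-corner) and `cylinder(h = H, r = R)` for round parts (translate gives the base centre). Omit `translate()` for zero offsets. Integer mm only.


translate([454, 661, 0]) cylinder(h = 3206, r = 194);


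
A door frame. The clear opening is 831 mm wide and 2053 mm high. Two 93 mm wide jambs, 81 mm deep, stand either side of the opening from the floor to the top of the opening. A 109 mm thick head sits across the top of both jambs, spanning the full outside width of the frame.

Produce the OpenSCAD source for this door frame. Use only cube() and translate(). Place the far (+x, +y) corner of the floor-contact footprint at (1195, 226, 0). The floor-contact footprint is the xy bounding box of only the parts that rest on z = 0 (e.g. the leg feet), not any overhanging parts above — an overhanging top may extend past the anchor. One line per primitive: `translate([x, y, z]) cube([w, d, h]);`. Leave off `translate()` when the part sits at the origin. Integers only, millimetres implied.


translate([178, 145, 0]) cube([93, 81, 2053]);
translate([1102, 145, 0]) cube([93, 81, 2053]);
translate([178, 145, 2053]) cube([1017, 81, 109]);


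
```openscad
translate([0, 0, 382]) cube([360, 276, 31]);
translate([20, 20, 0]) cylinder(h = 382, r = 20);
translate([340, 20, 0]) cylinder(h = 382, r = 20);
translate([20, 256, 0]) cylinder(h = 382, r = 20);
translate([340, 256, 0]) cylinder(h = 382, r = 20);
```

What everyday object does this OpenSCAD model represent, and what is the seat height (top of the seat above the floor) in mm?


A stool. The seat height is 413 mm.

A 360×276×31 slab at z = 382 on four corner cylinders — a stool. The seat top is 382 + 31 = 413 mm.


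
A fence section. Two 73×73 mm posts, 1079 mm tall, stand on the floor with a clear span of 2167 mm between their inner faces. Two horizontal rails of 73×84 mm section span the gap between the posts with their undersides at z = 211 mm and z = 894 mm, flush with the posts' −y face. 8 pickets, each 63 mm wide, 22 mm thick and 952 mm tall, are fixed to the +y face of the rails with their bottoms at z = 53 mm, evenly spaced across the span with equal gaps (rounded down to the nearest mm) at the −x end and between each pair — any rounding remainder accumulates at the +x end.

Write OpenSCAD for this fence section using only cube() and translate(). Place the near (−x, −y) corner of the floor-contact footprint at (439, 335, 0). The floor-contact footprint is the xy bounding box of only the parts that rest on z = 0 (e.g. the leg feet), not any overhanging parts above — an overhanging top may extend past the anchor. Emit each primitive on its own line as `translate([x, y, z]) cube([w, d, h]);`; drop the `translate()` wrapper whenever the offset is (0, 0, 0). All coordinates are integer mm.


translate([439, 335, 0]) cube([73, 73, 1079]);
translate([2679, 335, 0]) cube([73, 73, 1079]);
translate([512, 335, 211]) cube([2167, 73, 84]);
translate([512, 335, 894]) cube([2167, 73, 84]);
translate([696, 408, 53]) cube([63, 22, 952]);
translate([943, 408, 53]) cube([63, 22, 952]);
translate([1190, 408, 53]) cube([63, 22, 952]);
translate([1437, 408, 53]) cube([63, 22, 952]);
translate([1684, 408, 53]) cube([63, 22, 952]);
translate([1931, 408, 53]) cube([63, 22, 952]);
translate([2178, 408, 53]) cube([63, 22, 952]);
translate([2425, 408, 53]) cube([63, 22, 952]);


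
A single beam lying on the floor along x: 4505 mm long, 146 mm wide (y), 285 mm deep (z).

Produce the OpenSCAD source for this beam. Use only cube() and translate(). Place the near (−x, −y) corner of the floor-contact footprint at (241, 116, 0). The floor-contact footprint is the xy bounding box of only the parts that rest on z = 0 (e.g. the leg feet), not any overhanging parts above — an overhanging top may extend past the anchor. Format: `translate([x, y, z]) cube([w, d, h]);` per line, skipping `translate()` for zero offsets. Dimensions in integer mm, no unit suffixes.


translate([241, 116, 0]) cube([4505, 146, 285]);


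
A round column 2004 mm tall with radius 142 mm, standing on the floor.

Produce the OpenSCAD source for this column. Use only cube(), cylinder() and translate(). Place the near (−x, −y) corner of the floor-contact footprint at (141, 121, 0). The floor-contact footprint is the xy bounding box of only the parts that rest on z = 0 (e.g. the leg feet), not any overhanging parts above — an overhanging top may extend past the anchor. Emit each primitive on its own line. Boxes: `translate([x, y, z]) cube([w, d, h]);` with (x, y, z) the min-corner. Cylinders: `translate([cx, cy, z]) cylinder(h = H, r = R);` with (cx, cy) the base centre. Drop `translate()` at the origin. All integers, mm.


translate([283, 263, 0]) cylinder(h = 2004, r = 142);
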